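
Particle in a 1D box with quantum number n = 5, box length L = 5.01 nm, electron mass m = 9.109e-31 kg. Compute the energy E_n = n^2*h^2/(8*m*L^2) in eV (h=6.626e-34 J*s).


E = n^2 * h^2 / (8 * m * L^2)
= 5^2 * (6.626e-34)^2 / (8 * 9.109e-31 * (5.01e-9)^2)
= 25 * 4.3904e-67 / (8 * 9.109e-31 * 2.5100e-17)
= 6.0008e-20 J
= 0.3746 eV

0.3746


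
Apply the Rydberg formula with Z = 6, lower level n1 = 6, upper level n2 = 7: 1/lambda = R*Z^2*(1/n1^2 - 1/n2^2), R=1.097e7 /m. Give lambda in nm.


1/lambda = R * Z^2 * (1/n1^2 - 1/n2^2)
= 1.097e7 * 6^2 * (1/6^2 - 1/7^2)
= 1.097e7 * 36 * (0.027778 - 0.020408)
= 2.9104e+06 /m
lambda = 1 / 2.9104e+06
= 343.5944 nm

343.5944


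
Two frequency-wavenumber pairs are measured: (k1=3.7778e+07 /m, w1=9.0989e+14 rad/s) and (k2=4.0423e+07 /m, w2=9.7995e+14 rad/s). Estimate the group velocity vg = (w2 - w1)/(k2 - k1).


vg = (w2 - w1) / (k2 - k1)
= (9.7995e+14 - 9.0989e+14) / (4.0423e+07 - 3.7778e+07)
= 7.0060e+13 / 2.6450e+06
= 2.6488e+07 m/s

2.6488e+07


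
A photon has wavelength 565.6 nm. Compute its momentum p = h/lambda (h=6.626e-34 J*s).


p = h / lambda
= 6.626e-34 / (565.6e-9)
= 6.626e-34 / 5.6560e-07
= 1.1715e-27 kg*m/s

1.1715e-27


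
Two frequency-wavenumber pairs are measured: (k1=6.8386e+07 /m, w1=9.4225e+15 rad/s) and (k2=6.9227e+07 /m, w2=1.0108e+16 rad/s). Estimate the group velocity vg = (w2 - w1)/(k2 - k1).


vg = (w2 - w1) / (k2 - k1)
= (1.0108e+16 - 9.4225e+15) / (6.9227e+07 - 6.8386e+07)
= 6.8550e+14 / 8.4100e+05
= 8.1510e+08 m/s

8.1510e+08


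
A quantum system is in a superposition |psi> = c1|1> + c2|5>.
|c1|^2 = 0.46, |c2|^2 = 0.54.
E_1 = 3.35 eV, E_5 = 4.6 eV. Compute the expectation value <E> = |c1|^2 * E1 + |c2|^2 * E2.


<E> = |c1|^2 * E1 + |c2|^2 * E2
= 0.46 * 3.35 + 0.54 * 4.6
= 1.541 + 2.484
= 4.025 eV

4.025


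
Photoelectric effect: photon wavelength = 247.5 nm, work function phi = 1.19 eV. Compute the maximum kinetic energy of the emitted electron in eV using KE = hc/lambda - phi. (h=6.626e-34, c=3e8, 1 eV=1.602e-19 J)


E_photon = hc / lambda
= (6.626e-34)(3e8) / (247.5e-9)
= 8.0315e-19 J
= 5.0134 eV
KE = E_photon - phi
= 5.0134 - 1.19
= 3.8234 eV

3.8234


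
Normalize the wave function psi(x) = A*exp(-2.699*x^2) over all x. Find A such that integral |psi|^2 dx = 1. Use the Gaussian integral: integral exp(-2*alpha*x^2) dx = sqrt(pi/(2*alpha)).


integral |psi|^2 dx = A^2 * sqrt(pi/(2*alpha)) = 1
A^2 = sqrt(2*alpha/pi)
= sqrt(2 * 2.699 / pi)
= 1.310815
A = sqrt(1.310815)
= 1.1449

1.1449


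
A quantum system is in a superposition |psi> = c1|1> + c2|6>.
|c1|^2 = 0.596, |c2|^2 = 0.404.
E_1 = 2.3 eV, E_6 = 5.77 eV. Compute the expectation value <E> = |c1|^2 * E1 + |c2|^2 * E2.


<E> = |c1|^2 * E1 + |c2|^2 * E2
= 0.596 * 2.3 + 0.404 * 5.77
= 1.3708 + 2.3311
= 3.7019 eV

3.7019


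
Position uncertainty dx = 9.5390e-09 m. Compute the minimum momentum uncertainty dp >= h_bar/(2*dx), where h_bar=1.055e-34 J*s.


dp = h_bar / (2 * dx)
= 1.055e-34 / (2 * 9.5390e-09)
= 1.055e-34 / 1.9078e-08
= 5.5299e-27 kg*m/s

5.5299e-27


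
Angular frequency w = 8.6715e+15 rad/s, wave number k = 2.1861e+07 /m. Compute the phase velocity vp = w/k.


vp = w / k
= 8.6715e+15 / 2.1861e+07
= 3.9667e+08 m/s

3.9667e+08


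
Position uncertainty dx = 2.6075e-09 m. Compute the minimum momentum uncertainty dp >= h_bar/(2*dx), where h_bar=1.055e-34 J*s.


dp = h_bar / (2 * dx)
= 1.055e-34 / (2 * 2.6075e-09)
= 1.055e-34 / 5.2150e-09
= 2.0230e-26 kg*m/s

2.0230e-26


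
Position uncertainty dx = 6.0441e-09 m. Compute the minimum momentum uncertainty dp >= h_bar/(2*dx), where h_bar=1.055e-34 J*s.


dp = h_bar / (2 * dx)
= 1.055e-34 / (2 * 6.0441e-09)
= 1.055e-34 / 1.2088e-08
= 8.7275e-27 kg*m/s

8.7275e-27


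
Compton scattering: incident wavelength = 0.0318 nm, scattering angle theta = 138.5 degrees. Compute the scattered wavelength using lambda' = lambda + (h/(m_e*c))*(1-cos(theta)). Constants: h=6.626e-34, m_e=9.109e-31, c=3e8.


Compton wavelength: h/(m_e*c) = 2.4247e-12 m
d_lambda = 2.4247e-12 * (1 - cos(138.5 deg))
= 2.4247e-12 * 1.748956
= 4.2407e-12 m = 0.004241 nm
lambda' = 0.0318 + 0.004241
= 0.036041 nm

0.036041


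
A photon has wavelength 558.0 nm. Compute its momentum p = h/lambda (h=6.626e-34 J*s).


p = h / lambda
= 6.626e-34 / (558.0e-9)
= 6.626e-34 / 5.5800e-07
= 1.1875e-27 kg*m/s

1.1875e-27


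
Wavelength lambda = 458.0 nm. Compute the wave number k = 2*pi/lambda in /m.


k = 2 * pi / lambda
= 6.2832 / (458.0e-9)
= 6.2832 / 4.5800e-07
= 1.3719e+07 /m

1.3719e+07


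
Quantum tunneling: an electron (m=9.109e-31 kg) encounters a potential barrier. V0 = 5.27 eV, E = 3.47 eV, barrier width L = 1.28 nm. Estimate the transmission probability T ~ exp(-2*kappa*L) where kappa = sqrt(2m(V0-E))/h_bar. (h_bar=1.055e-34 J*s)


V0 - E = 1.8 eV = 2.8836e-19 J
kappa = sqrt(2 * m * (V0-E)) / h_bar
= sqrt(2 * 9.109e-31 * 2.8836e-19) / 1.055e-34
= 6.8701e+09 /m
2*kappa*L = 2 * 6.8701e+09 * 1.28e-9
= 17.5876
T = exp(-17.5876) = 2.300508e-08

2.300508e-08


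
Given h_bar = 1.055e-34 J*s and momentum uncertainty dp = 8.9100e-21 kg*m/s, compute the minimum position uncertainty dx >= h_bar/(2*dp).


dx = h_bar / (2 * dp)
= 1.055e-34 / (2 * 8.9100e-21)
= 1.055e-34 / 1.7820e-20
= 5.9203e-15 m

5.9203e-15


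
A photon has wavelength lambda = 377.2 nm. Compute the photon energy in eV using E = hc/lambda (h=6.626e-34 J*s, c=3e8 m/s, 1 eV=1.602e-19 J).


E = hc / lambda
= (6.626e-34)(3e8) / (377.2e-9)
= 1.9878e-25 / 3.7720e-07
= 5.2699e-19 J
Converting to eV: 5.2699e-19 / 1.602e-19
= 3.2896 eV

3.2896


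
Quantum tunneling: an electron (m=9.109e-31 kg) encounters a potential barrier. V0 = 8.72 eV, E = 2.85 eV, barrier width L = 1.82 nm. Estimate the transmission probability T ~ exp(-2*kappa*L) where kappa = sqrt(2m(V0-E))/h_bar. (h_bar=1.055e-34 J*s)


V0 - E = 5.87 eV = 9.4037e-19 J
kappa = sqrt(2 * m * (V0-E)) / h_bar
= sqrt(2 * 9.109e-31 * 9.4037e-19) / 1.055e-34
= 1.2406e+10 /m
2*kappa*L = 2 * 1.2406e+10 * 1.82e-9
= 45.1595
T = exp(-45.1595) = 2.440382e-20

2.440382e-20


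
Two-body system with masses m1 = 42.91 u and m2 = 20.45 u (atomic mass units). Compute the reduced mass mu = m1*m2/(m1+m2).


mu = m1 * m2 / (m1 + m2)
= 42.91 * 20.45 / (42.91 + 20.45)
= 877.5095 / 63.36
= 13.8496 u

13.8496


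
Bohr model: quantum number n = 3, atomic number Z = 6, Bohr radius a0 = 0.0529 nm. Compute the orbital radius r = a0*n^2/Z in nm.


r = a0 * n^2 / Z
= 0.0529 * 3^2 / 6
= 0.0529 * 9 / 6
= 0.0794 nm

0.0794


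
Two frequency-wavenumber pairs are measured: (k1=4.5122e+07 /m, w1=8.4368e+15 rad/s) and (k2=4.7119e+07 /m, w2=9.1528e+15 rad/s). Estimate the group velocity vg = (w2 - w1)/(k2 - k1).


vg = (w2 - w1) / (k2 - k1)
= (9.1528e+15 - 8.4368e+15) / (4.7119e+07 - 4.5122e+07)
= 7.1600e+14 / 1.9970e+06
= 3.5854e+08 m/s

3.5854e+08


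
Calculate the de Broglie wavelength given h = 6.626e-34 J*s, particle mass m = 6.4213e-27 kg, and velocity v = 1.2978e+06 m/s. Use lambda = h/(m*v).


lambda = h / (m * v)
= 6.626e-34 / (6.4213e-27 * 1.2978e+06)
= 6.626e-34 / 8.3336e-21
= 7.9510e-14 m

7.9510e-14


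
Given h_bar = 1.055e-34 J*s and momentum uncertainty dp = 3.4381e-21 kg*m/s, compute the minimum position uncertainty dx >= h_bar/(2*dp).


dx = h_bar / (2 * dp)
= 1.055e-34 / (2 * 3.4381e-21)
= 1.055e-34 / 6.8762e-21
= 1.5343e-14 m

1.5343e-14


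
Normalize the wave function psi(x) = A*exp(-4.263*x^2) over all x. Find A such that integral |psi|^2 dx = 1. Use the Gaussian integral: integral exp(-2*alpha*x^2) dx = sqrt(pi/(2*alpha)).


integral |psi|^2 dx = A^2 * sqrt(pi/(2*alpha)) = 1
A^2 = sqrt(2*alpha/pi)
= sqrt(2 * 4.263 / pi)
= 1.647395
A = sqrt(1.647395)
= 1.2835

1.2835


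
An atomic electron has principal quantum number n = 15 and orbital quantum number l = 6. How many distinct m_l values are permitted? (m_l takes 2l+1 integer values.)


m_l ranges from -l to +l in integer steps
So m_l goes from -6 to +6
Count = 2l + 1 = 2*6 + 1
= 13

13


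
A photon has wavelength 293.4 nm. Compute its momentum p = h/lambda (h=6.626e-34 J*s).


p = h / lambda
= 6.626e-34 / (293.4e-9)
= 6.626e-34 / 2.9340e-07
= 2.2584e-27 kg*m/s

2.2584e-27


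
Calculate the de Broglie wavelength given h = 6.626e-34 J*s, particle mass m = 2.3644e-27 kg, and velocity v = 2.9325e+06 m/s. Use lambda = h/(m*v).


lambda = h / (m * v)
= 6.626e-34 / (2.3644e-27 * 2.9325e+06)
= 6.626e-34 / 6.9336e-21
= 9.5564e-14 m

9.5564e-14


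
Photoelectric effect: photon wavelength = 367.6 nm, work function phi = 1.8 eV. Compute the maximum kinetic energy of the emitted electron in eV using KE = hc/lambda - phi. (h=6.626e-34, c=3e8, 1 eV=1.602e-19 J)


E_photon = hc / lambda
= (6.626e-34)(3e8) / (367.6e-9)
= 5.4075e-19 J
= 3.3755 eV
KE = E_photon - phi
= 3.3755 - 1.8
= 1.5755 eV

1.5755


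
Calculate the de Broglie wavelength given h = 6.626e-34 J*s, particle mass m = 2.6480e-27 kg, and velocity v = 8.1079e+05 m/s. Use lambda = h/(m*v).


lambda = h / (m * v)
= 6.626e-34 / (2.6480e-27 * 8.1079e+05)
= 6.626e-34 / 2.1470e-21
= 3.0862e-13 m

3.0862e-13


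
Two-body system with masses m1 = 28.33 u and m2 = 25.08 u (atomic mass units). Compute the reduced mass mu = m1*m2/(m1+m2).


mu = m1 * m2 / (m1 + m2)
= 28.33 * 25.08 / (28.33 + 25.08)
= 710.5164 / 53.41
= 13.3031 u

13.3031


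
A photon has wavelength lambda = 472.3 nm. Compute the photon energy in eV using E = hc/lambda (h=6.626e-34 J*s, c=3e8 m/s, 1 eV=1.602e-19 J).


E = hc / lambda
= (6.626e-34)(3e8) / (472.3e-9)
= 1.9878e-25 / 4.7230e-07
= 4.2088e-19 J
Converting to eV: 4.2088e-19 / 1.602e-19
= 2.6272 eV

2.6272


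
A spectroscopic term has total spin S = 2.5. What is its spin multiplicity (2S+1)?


Spin multiplicity = 2S + 1
= 2 * 2.5 + 1
= 5.0 + 1
= 6

6


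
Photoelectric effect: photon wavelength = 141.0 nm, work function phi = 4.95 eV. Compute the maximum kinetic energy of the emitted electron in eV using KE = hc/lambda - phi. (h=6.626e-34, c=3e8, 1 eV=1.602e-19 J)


E_photon = hc / lambda
= (6.626e-34)(3e8) / (141.0e-9)
= 1.4098e-18 J
= 8.8002 eV
KE = E_photon - phi
= 8.8002 - 4.95
= 3.8502 eV

3.8502


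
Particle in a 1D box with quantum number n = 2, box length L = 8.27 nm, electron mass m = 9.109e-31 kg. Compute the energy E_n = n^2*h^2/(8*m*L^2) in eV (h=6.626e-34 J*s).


E = n^2 * h^2 / (8 * m * L^2)
= 2^2 * (6.626e-34)^2 / (8 * 9.109e-31 * (8.27e-9)^2)
= 4 * 4.3904e-67 / (8 * 9.109e-31 * 6.8393e-17)
= 3.5236e-21 J
= 0.022 eV

0.022


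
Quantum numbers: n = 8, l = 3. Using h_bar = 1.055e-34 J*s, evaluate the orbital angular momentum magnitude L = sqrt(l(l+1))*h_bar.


L = sqrt(l*(l+1)) * h_bar
= sqrt(3 * 4) * 1.055e-34
= sqrt(12) * 1.055e-34
= 3.4641 * 1.055e-34
= 3.6546e-34 J*s

3.6546e-34


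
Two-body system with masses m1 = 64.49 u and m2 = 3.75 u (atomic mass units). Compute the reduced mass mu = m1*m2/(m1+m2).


mu = m1 * m2 / (m1 + m2)
= 64.49 * 3.75 / (64.49 + 3.75)
= 241.8375 / 68.24
= 3.5439 u

3.5439


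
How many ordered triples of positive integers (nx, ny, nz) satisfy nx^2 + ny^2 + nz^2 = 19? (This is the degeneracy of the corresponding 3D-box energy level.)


Enumerate all (nx, ny, nz) with nx^2 + ny^2 + nz^2 = 19:
(1,3,3)
(3,1,3)
(3,3,1)
Total degeneracy = 3

3


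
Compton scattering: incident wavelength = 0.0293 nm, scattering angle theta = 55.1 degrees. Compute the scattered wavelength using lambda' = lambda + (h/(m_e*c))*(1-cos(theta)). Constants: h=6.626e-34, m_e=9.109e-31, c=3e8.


Compton wavelength: h/(m_e*c) = 2.4247e-12 m
d_lambda = 2.4247e-12 * (1 - cos(55.1 deg))
= 2.4247e-12 * 0.427854
= 1.0374e-12 m = 0.001037 nm
lambda' = 0.0293 + 0.001037
= 0.030337 nm

0.030337


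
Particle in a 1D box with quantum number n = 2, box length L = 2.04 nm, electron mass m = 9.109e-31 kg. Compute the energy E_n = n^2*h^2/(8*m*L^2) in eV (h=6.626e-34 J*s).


E = n^2 * h^2 / (8 * m * L^2)
= 2^2 * (6.626e-34)^2 / (8 * 9.109e-31 * (2.04e-9)^2)
= 4 * 4.3904e-67 / (8 * 9.109e-31 * 4.1616e-18)
= 5.7908e-20 J
= 0.3615 eV

0.3615


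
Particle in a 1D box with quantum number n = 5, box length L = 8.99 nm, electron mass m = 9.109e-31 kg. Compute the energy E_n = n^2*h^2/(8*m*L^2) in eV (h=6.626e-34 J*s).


E = n^2 * h^2 / (8 * m * L^2)
= 5^2 * (6.626e-34)^2 / (8 * 9.109e-31 * (8.99e-9)^2)
= 25 * 4.3904e-67 / (8 * 9.109e-31 * 8.0820e-17)
= 1.8636e-20 J
= 0.1163 eV

0.1163


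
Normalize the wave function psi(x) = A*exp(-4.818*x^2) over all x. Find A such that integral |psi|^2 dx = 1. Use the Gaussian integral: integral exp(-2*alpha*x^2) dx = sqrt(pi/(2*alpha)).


integral |psi|^2 dx = A^2 * sqrt(pi/(2*alpha)) = 1
A^2 = sqrt(2*alpha/pi)
= sqrt(2 * 4.818 / pi)
= 1.751352
A = sqrt(1.751352)
= 1.3234

1.3234


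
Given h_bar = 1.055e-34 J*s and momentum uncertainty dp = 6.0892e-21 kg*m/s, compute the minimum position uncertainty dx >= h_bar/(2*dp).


dx = h_bar / (2 * dp)
= 1.055e-34 / (2 * 6.0892e-21)
= 1.055e-34 / 1.2178e-20
= 8.6629e-15 m

8.6629e-15


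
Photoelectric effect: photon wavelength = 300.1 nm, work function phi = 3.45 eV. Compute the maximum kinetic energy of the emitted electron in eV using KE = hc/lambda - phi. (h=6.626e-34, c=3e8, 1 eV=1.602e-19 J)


E_photon = hc / lambda
= (6.626e-34)(3e8) / (300.1e-9)
= 6.6238e-19 J
= 4.1347 eV
KE = E_photon - phi
= 4.1347 - 3.45
= 0.6847 eV

0.6847


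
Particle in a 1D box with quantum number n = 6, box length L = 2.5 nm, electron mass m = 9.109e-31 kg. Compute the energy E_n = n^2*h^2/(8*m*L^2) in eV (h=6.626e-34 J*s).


E = n^2 * h^2 / (8 * m * L^2)
= 6^2 * (6.626e-34)^2 / (8 * 9.109e-31 * (2.5e-9)^2)
= 36 * 4.3904e-67 / (8 * 9.109e-31 * 6.2500e-18)
= 3.4703e-19 J
= 2.1662 eV

2.1662


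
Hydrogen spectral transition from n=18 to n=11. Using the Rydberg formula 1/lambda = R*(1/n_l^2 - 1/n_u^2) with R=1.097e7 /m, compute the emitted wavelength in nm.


1/lambda = R * (1/n_l^2 - 1/n_u^2)
= 1.097e7 * (1/11^2 - 1/18^2)
= 1.097e7 * (0.008264 - 0.003086)
= 1.097e7 * 0.005178
= 5.6803e+04 /m
lambda = 1 / 5.6803e+04 = 17604.663 nm

17604.663


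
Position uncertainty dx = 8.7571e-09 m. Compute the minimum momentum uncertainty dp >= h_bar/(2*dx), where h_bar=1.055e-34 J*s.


dp = h_bar / (2 * dx)
= 1.055e-34 / (2 * 8.7571e-09)
= 1.055e-34 / 1.7514e-08
= 6.0237e-27 kg*m/s

6.0237e-27


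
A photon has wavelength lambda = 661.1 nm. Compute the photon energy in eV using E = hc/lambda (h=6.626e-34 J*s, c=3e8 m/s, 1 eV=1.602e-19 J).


E = hc / lambda
= (6.626e-34)(3e8) / (661.1e-9)
= 1.9878e-25 / 6.6110e-07
= 3.0068e-19 J
Converting to eV: 3.0068e-19 / 1.602e-19
= 1.8769 eV

1.8769


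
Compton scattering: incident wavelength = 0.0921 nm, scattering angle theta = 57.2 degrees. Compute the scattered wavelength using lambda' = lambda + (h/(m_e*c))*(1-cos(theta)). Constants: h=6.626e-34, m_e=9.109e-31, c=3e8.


Compton wavelength: h/(m_e*c) = 2.4247e-12 m
d_lambda = 2.4247e-12 * (1 - cos(57.2 deg))
= 2.4247e-12 * 0.458292
= 1.1112e-12 m = 0.001111 nm
lambda' = 0.0921 + 0.001111
= 0.093211 nm

0.093211


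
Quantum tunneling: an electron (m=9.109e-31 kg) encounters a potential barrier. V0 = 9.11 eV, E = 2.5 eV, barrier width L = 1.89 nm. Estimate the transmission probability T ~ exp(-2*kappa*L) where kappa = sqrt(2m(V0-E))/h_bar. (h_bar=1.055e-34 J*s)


V0 - E = 6.61 eV = 1.0589e-18 J
kappa = sqrt(2 * m * (V0-E)) / h_bar
= sqrt(2 * 9.109e-31 * 1.0589e-18) / 1.055e-34
= 1.3165e+10 /m
2*kappa*L = 2 * 1.3165e+10 * 1.89e-9
= 49.7647
T = exp(-49.7647) = 2.440345e-22

2.440345e-22


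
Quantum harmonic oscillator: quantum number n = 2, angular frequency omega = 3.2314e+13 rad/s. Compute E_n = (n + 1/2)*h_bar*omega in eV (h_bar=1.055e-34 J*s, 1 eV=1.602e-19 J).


E = (n + 1/2) * h_bar * omega
= (2 + 0.5) * 1.055e-34 * 3.2314e+13
= 2.5 * 3.4091e-21
= 8.5228e-21 J
= 0.0532 eV

0.0532


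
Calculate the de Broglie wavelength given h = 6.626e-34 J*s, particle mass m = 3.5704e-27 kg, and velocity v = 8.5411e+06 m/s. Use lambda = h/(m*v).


lambda = h / (m * v)
= 6.626e-34 / (3.5704e-27 * 8.5411e+06)
= 6.626e-34 / 3.0495e-20
= 2.1728e-14 m

2.1728e-14


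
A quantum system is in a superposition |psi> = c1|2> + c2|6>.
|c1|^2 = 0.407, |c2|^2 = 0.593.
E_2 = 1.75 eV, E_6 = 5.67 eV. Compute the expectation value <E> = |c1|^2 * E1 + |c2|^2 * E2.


<E> = |c1|^2 * E1 + |c2|^2 * E2
= 0.407 * 1.75 + 0.593 * 5.67
= 0.7122 + 3.3623
= 4.0746 eV

4.0746


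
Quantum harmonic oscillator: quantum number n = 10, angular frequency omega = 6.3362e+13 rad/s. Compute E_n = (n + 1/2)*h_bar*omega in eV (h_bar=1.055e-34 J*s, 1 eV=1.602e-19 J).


E = (n + 1/2) * h_bar * omega
= (10 + 0.5) * 1.055e-34 * 6.3362e+13
= 10.5 * 6.6847e-21
= 7.0189e-20 J
= 0.4381 eV

0.4381


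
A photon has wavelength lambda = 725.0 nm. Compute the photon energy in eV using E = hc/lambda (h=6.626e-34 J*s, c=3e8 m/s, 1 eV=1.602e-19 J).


E = hc / lambda
= (6.626e-34)(3e8) / (725.0e-9)
= 1.9878e-25 / 7.2500e-07
= 2.7418e-19 J
Converting to eV: 2.7418e-19 / 1.602e-19
= 1.7115 eV

1.7115


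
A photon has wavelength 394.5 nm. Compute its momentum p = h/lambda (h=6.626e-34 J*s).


p = h / lambda
= 6.626e-34 / (394.5e-9)
= 6.626e-34 / 3.9450e-07
= 1.6796e-27 kg*m/s

1.6796e-27


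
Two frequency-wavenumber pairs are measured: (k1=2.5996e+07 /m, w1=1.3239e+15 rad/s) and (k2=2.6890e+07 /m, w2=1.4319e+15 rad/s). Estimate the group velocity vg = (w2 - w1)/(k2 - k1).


vg = (w2 - w1) / (k2 - k1)
= (1.4319e+15 - 1.3239e+15) / (2.6890e+07 - 2.5996e+07)
= 1.0800e+14 / 8.9400e+05
= 1.2081e+08 m/s

1.2081e+08


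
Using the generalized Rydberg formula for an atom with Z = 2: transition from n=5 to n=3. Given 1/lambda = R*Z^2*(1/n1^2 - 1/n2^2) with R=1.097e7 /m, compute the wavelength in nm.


1/lambda = R * Z^2 * (1/n1^2 - 1/n2^2)
= 1.097e7 * 2^2 * (1/3^2 - 1/5^2)
= 1.097e7 * 4 * (0.111111 - 0.04)
= 3.1204e+06 /m
lambda = 1 / 3.1204e+06
= 320.4763 nm

320.4763


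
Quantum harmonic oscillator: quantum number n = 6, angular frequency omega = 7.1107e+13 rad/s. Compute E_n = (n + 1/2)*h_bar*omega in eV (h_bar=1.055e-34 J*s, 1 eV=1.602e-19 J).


E = (n + 1/2) * h_bar * omega
= (6 + 0.5) * 1.055e-34 * 7.1107e+13
= 6.5 * 7.5018e-21
= 4.8762e-20 J
= 0.3044 eV

0.3044


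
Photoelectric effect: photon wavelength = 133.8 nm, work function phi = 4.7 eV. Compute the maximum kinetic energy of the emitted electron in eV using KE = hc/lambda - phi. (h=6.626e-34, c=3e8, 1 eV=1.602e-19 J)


E_photon = hc / lambda
= (6.626e-34)(3e8) / (133.8e-9)
= 1.4857e-18 J
= 9.2737 eV
KE = E_photon - phi
= 9.2737 - 4.7
= 4.5737 eV

4.5737


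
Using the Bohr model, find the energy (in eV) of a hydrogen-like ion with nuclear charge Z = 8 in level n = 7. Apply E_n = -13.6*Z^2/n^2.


E_n = -13.6 * Z^2 / n^2
= -13.6 * 8^2 / 7^2
= -13.6 * 64 / 49
= -17.7633 eV

-17.7633


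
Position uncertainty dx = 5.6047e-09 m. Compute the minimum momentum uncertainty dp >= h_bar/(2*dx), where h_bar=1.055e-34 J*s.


dp = h_bar / (2 * dx)
= 1.055e-34 / (2 * 5.6047e-09)
= 1.055e-34 / 1.1209e-08
= 9.4117e-27 kg*m/s

9.4117e-27


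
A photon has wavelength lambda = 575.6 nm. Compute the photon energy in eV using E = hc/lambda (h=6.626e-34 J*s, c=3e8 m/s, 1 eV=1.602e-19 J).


E = hc / lambda
= (6.626e-34)(3e8) / (575.6e-9)
= 1.9878e-25 / 5.7560e-07
= 3.4534e-19 J
Converting to eV: 3.4534e-19 / 1.602e-19
= 2.1557 eV

2.1557


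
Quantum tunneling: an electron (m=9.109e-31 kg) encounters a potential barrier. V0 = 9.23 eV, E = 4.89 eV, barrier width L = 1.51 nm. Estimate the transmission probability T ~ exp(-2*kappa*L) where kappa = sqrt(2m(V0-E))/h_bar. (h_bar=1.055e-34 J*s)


V0 - E = 4.34 eV = 6.9527e-19 J
kappa = sqrt(2 * m * (V0-E)) / h_bar
= sqrt(2 * 9.109e-31 * 6.9527e-19) / 1.055e-34
= 1.0668e+10 /m
2*kappa*L = 2 * 1.0668e+10 * 1.51e-9
= 32.2167
T = exp(-32.2167) = 1.019690e-14

1.019690e-14


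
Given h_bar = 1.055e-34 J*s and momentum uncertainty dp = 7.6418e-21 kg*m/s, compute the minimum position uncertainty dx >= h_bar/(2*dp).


dx = h_bar / (2 * dp)
= 1.055e-34 / (2 * 7.6418e-21)
= 1.055e-34 / 1.5284e-20
= 6.9028e-15 m

6.9028e-15


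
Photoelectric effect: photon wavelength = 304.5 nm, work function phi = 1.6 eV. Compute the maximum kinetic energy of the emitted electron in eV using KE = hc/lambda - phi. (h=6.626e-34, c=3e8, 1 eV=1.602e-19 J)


E_photon = hc / lambda
= (6.626e-34)(3e8) / (304.5e-9)
= 6.5281e-19 J
= 4.075 eV
KE = E_photon - phi
= 4.075 - 1.6
= 2.475 eV

2.475


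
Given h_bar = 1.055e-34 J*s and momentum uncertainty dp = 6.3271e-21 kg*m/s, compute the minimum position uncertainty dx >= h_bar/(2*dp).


dx = h_bar / (2 * dp)
= 1.055e-34 / (2 * 6.3271e-21)
= 1.055e-34 / 1.2654e-20
= 8.3372e-15 m

8.3372e-15


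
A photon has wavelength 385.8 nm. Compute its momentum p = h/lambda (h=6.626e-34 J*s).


p = h / lambda
= 6.626e-34 / (385.8e-9)
= 6.626e-34 / 3.8580e-07
= 1.7175e-27 kg*m/s

1.7175e-27


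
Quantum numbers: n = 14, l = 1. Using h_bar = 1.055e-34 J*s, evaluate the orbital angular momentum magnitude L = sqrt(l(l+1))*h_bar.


L = sqrt(l*(l+1)) * h_bar
= sqrt(1 * 2) * 1.055e-34
= sqrt(2) * 1.055e-34
= 1.4142 * 1.055e-34
= 1.4920e-34 J*s

1.4920e-34


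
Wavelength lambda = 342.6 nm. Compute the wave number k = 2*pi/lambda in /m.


k = 2 * pi / lambda
= 6.2832 / (342.6e-9)
= 6.2832 / 3.4260e-07
= 1.8340e+07 /m

1.8340e+07


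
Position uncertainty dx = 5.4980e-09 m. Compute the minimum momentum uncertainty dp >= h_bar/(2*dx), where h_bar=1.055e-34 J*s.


dp = h_bar / (2 * dx)
= 1.055e-34 / (2 * 5.4980e-09)
= 1.055e-34 / 1.0996e-08
= 9.5944e-27 kg*m/s

9.5944e-27


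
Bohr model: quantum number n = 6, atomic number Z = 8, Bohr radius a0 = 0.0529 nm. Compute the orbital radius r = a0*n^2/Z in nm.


r = a0 * n^2 / Z
= 0.0529 * 6^2 / 8
= 0.0529 * 36 / 8
= 0.2381 nm

0.2381


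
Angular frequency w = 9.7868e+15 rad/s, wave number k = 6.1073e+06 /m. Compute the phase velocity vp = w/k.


vp = w / k
= 9.7868e+15 / 6.1073e+06
= 1.6025e+09 m/s

1.6025e+09


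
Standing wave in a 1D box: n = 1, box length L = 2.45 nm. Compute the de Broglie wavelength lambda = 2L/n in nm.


lambda = 2L / n
= 2 * 2.45 / 1
= 4.9 / 1
= 4.9 nm

4.9


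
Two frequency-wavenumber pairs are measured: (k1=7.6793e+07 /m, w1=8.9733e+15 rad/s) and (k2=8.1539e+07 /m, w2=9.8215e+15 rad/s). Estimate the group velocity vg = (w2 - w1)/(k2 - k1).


vg = (w2 - w1) / (k2 - k1)
= (9.8215e+15 - 8.9733e+15) / (8.1539e+07 - 7.6793e+07)
= 8.4820e+14 / 4.7460e+06
= 1.7872e+08 m/s

1.7872e+08


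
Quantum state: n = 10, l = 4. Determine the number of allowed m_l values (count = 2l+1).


m_l ranges from -l to +l in integer steps
So m_l goes from -4 to +4
Count = 2l + 1 = 2*4 + 1
= 9

9


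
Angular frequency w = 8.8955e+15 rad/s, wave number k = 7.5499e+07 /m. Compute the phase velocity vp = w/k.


vp = w / k
= 8.8955e+15 / 7.5499e+07
= 1.1782e+08 m/s

1.1782e+08


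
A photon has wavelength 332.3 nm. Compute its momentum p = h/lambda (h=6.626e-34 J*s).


p = h / lambda
= 6.626e-34 / (332.3e-9)
= 6.626e-34 / 3.3230e-07
= 1.9940e-27 kg*m/s

1.9940e-27


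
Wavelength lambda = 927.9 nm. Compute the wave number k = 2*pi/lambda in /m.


k = 2 * pi / lambda
= 6.2832 / (927.9e-9)
= 6.2832 / 9.2790e-07
= 6.7714e+06 /m

6.7714e+06


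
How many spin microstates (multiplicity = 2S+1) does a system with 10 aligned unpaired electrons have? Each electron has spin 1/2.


Total spin S = N * (1/2) = 10 * 0.5 = 5.0
Spin multiplicity = 2S + 1
= 2 * 5.0 + 1
= 11

11


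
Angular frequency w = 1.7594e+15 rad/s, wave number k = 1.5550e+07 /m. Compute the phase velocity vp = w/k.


vp = w / k
= 1.7594e+15 / 1.5550e+07
= 1.1314e+08 m/s

1.1314e+08


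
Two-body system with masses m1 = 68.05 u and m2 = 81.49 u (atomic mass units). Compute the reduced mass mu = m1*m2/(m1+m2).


mu = m1 * m2 / (m1 + m2)
= 68.05 * 81.49 / (68.05 + 81.49)
= 5545.3945 / 149.54
= 37.083 u

37.083


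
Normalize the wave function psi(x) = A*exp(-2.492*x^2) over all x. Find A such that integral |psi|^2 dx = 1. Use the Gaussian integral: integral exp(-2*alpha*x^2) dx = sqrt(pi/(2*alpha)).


integral |psi|^2 dx = A^2 * sqrt(pi/(2*alpha)) = 1
A^2 = sqrt(2*alpha/pi)
= sqrt(2 * 2.492 / pi)
= 1.259546
A = sqrt(1.259546)
= 1.1223

1.1223


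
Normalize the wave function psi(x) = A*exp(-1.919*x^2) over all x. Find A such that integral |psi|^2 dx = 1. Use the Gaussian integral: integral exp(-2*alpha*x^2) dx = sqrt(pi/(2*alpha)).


integral |psi|^2 dx = A^2 * sqrt(pi/(2*alpha)) = 1
A^2 = sqrt(2*alpha/pi)
= sqrt(2 * 1.919 / pi)
= 1.105293
A = sqrt(1.105293)
= 1.0513

1.0513


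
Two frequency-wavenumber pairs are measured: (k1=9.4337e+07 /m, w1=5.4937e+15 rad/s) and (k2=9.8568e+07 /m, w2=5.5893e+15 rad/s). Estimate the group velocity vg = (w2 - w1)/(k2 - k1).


vg = (w2 - w1) / (k2 - k1)
= (5.5893e+15 - 5.4937e+15) / (9.8568e+07 - 9.4337e+07)
= 9.5600e+13 / 4.2310e+06
= 2.2595e+07 m/s

2.2595e+07


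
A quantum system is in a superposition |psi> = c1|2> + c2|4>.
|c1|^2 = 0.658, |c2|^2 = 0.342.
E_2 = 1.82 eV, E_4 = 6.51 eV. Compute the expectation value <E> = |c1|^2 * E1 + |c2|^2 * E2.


<E> = |c1|^2 * E1 + |c2|^2 * E2
= 0.658 * 1.82 + 0.342 * 6.51
= 1.1976 + 2.2264
= 3.424 eV

3.424


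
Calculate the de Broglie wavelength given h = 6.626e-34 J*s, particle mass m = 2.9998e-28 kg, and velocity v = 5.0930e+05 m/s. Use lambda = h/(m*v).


lambda = h / (m * v)
= 6.626e-34 / (2.9998e-28 * 5.0930e+05)
= 6.626e-34 / 1.5278e-22
= 4.3370e-12 m

4.3370e-12


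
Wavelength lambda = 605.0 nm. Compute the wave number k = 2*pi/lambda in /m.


k = 2 * pi / lambda
= 6.2832 / (605.0e-9)
= 6.2832 / 6.0500e-07
= 1.0385e+07 /m

1.0385e+07


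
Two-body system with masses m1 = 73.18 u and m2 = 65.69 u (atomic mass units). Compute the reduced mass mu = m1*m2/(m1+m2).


mu = m1 * m2 / (m1 + m2)
= 73.18 * 65.69 / (73.18 + 65.69)
= 4807.1942 / 138.87
= 34.6165 u

34.6165


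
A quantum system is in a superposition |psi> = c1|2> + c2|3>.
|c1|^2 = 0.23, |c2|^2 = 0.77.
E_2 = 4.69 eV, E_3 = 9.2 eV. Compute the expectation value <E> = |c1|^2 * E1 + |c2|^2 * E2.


<E> = |c1|^2 * E1 + |c2|^2 * E2
= 0.23 * 4.69 + 0.77 * 9.2
= 1.0787 + 7.084
= 8.1627 eV

8.1627


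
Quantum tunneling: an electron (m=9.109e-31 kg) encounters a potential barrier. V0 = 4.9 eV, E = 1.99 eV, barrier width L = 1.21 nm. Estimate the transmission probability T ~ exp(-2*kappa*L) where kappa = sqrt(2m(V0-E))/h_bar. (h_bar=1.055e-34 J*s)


V0 - E = 2.91 eV = 4.6618e-19 J
kappa = sqrt(2 * m * (V0-E)) / h_bar
= sqrt(2 * 9.109e-31 * 4.6618e-19) / 1.055e-34
= 8.7353e+09 /m
2*kappa*L = 2 * 8.7353e+09 * 1.21e-9
= 21.1393
T = exp(-21.1393) = 6.596448e-10

6.596448e-10


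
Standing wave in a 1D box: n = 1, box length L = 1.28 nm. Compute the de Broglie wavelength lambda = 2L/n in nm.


lambda = 2L / n
= 2 * 1.28 / 1
= 2.56 / 1
= 2.56 nm

2.56


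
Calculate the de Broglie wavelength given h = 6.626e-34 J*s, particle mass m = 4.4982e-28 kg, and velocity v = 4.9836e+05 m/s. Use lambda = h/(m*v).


lambda = h / (m * v)
= 6.626e-34 / (4.4982e-28 * 4.9836e+05)
= 6.626e-34 / 2.2417e-22
= 2.9558e-12 m

2.9558e-12


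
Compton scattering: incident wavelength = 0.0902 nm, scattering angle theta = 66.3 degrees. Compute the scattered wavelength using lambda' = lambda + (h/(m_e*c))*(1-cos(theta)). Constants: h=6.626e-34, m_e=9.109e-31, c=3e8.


Compton wavelength: h/(m_e*c) = 2.4247e-12 m
d_lambda = 2.4247e-12 * (1 - cos(66.3 deg))
= 2.4247e-12 * 0.598052
= 1.4501e-12 m = 0.00145 nm
lambda' = 0.0902 + 0.00145
= 0.09165 nm

0.09165


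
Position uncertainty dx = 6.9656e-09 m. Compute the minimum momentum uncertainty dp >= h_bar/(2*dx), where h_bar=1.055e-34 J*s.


dp = h_bar / (2 * dx)
= 1.055e-34 / (2 * 6.9656e-09)
= 1.055e-34 / 1.3931e-08
= 7.5729e-27 kg*m/s

7.5729e-27


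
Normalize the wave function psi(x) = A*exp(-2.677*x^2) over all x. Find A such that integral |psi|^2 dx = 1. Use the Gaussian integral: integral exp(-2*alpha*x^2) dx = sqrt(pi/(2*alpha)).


integral |psi|^2 dx = A^2 * sqrt(pi/(2*alpha)) = 1
A^2 = sqrt(2*alpha/pi)
= sqrt(2 * 2.677 / pi)
= 1.305462
A = sqrt(1.305462)
= 1.1426

1.1426


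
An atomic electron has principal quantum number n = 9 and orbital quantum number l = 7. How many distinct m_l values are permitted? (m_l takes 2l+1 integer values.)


m_l ranges from -l to +l in integer steps
So m_l goes from -7 to +7
Count = 2l + 1 = 2*7 + 1
= 15

15


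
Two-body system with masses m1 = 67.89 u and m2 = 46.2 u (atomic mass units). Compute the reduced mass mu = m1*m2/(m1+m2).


mu = m1 * m2 / (m1 + m2)
= 67.89 * 46.2 / (67.89 + 46.2)
= 3136.518 / 114.09
= 27.4916 u

27.4916


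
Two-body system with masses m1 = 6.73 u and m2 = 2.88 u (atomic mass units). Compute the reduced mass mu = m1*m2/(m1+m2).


mu = m1 * m2 / (m1 + m2)
= 6.73 * 2.88 / (6.73 + 2.88)
= 19.3824 / 9.61
= 2.0169 u

2.0169


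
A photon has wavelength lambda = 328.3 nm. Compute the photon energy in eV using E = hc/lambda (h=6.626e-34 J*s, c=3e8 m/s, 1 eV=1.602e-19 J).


E = hc / lambda
= (6.626e-34)(3e8) / (328.3e-9)
= 1.9878e-25 / 3.2830e-07
= 6.0548e-19 J
Converting to eV: 6.0548e-19 / 1.602e-19
= 3.7795 eV

3.7795


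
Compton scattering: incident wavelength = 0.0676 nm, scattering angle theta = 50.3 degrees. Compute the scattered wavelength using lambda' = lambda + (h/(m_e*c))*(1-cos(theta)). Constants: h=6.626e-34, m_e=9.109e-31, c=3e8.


Compton wavelength: h/(m_e*c) = 2.4247e-12 m
d_lambda = 2.4247e-12 * (1 - cos(50.3 deg))
= 2.4247e-12 * 0.361232
= 8.7588e-13 m = 0.000876 nm
lambda' = 0.0676 + 0.000876
= 0.068476 nm

0.068476


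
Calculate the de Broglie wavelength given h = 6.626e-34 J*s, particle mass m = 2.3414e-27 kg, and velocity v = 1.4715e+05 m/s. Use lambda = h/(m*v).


lambda = h / (m * v)
= 6.626e-34 / (2.3414e-27 * 1.4715e+05)
= 6.626e-34 / 3.4454e-22
= 1.9232e-12 m

1.9232e-12


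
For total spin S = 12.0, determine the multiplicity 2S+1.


Spin multiplicity = 2S + 1
= 2 * 12.0 + 1
= 24.0 + 1
= 25

25


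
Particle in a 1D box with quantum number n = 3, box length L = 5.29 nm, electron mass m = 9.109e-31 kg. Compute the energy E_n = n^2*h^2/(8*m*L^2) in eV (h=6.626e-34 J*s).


E = n^2 * h^2 / (8 * m * L^2)
= 3^2 * (6.626e-34)^2 / (8 * 9.109e-31 * (5.29e-9)^2)
= 9 * 4.3904e-67 / (8 * 9.109e-31 * 2.7984e-17)
= 1.9376e-20 J
= 0.121 eV

0.121


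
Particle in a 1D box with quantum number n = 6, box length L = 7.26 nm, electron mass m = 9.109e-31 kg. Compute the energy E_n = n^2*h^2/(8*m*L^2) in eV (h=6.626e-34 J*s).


E = n^2 * h^2 / (8 * m * L^2)
= 6^2 * (6.626e-34)^2 / (8 * 9.109e-31 * (7.26e-9)^2)
= 36 * 4.3904e-67 / (8 * 9.109e-31 * 5.2708e-17)
= 4.1150e-20 J
= 0.2569 eV

0.2569


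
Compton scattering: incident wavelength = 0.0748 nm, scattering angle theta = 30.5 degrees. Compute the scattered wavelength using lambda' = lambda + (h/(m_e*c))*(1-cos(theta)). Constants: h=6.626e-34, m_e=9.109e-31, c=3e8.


Compton wavelength: h/(m_e*c) = 2.4247e-12 m
d_lambda = 2.4247e-12 * (1 - cos(30.5 deg))
= 2.4247e-12 * 0.138371
= 3.3551e-13 m = 0.000336 nm
lambda' = 0.0748 + 0.000336
= 0.075136 nm

0.075136


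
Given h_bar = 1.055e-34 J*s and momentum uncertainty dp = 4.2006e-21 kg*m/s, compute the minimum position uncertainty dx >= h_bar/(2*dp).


dx = h_bar / (2 * dp)
= 1.055e-34 / (2 * 4.2006e-21)
= 1.055e-34 / 8.4012e-21
= 1.2558e-14 m

1.2558e-14


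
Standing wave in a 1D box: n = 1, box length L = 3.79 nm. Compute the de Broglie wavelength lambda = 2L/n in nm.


lambda = 2L / n
= 2 * 3.79 / 1
= 7.58 / 1
= 7.58 nm

7.58


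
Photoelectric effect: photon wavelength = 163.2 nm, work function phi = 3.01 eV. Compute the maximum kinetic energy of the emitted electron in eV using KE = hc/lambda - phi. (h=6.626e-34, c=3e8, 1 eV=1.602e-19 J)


E_photon = hc / lambda
= (6.626e-34)(3e8) / (163.2e-9)
= 1.2180e-18 J
= 7.6031 eV
KE = E_photon - phi
= 7.6031 - 3.01
= 4.5931 eV

4.5931


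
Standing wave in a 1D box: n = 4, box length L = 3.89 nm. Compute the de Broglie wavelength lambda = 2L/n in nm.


lambda = 2L / n
= 2 * 3.89 / 4
= 7.78 / 4
= 1.945 nm

1.945


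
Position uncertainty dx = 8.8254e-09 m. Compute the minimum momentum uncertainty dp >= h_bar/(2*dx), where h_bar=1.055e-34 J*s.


dp = h_bar / (2 * dx)
= 1.055e-34 / (2 * 8.8254e-09)
= 1.055e-34 / 1.7651e-08
= 5.9771e-27 kg*m/s

5.9771e-27


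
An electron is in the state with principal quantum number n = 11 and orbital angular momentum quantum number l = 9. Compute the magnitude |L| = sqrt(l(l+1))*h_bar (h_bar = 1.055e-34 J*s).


L = sqrt(l*(l+1)) * h_bar
= sqrt(9 * 10) * 1.055e-34
= sqrt(90) * 1.055e-34
= 9.4868 * 1.055e-34
= 1.0009e-33 J*s

1.0009e-33


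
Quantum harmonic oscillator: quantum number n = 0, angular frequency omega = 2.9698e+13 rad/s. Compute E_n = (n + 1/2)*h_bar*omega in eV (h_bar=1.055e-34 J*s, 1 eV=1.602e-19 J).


E = (n + 1/2) * h_bar * omega
= (0 + 0.5) * 1.055e-34 * 2.9698e+13
= 0.5 * 3.1331e-21
= 1.5666e-21 J
= 0.0098 eV

0.0098


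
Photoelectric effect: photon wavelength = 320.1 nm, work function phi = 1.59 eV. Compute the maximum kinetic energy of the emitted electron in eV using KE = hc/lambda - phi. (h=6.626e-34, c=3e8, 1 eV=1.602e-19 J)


E_photon = hc / lambda
= (6.626e-34)(3e8) / (320.1e-9)
= 6.2099e-19 J
= 3.8764 eV
KE = E_photon - phi
= 3.8764 - 1.59
= 2.2864 eV

2.2864


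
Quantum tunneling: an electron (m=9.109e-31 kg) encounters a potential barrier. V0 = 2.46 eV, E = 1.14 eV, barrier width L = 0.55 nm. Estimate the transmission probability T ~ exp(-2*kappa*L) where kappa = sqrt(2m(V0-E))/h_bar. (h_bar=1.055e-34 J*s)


V0 - E = 1.32 eV = 2.1146e-19 J
kappa = sqrt(2 * m * (V0-E)) / h_bar
= sqrt(2 * 9.109e-31 * 2.1146e-19) / 1.055e-34
= 5.8832e+09 /m
2*kappa*L = 2 * 5.8832e+09 * 0.55e-9
= 6.4716
T = exp(-6.4716) = 1.546815e-03

1.546815e-03


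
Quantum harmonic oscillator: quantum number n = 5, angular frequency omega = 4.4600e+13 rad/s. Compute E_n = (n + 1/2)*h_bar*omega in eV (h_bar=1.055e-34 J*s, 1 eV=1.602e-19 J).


E = (n + 1/2) * h_bar * omega
= (5 + 0.5) * 1.055e-34 * 4.4600e+13
= 5.5 * 4.7053e-21
= 2.5879e-20 J
= 0.1615 eV

0.1615


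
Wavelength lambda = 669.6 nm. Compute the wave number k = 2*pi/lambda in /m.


k = 2 * pi / lambda
= 6.2832 / (669.6e-9)
= 6.2832 / 6.6960e-07
= 9.3835e+06 /m

9.3835e+06


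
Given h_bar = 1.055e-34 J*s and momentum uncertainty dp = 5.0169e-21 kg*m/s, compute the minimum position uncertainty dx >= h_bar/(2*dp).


dx = h_bar / (2 * dp)
= 1.055e-34 / (2 * 5.0169e-21)
= 1.055e-34 / 1.0034e-20
= 1.0514e-14 m

1.0514e-14


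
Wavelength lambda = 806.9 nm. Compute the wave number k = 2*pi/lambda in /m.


k = 2 * pi / lambda
= 6.2832 / (806.9e-9)
= 6.2832 / 8.0690e-07
= 7.7868e+06 /m

7.7868e+06


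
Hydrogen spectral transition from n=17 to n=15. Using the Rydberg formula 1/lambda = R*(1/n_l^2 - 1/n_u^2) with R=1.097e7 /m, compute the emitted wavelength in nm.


1/lambda = R * (1/n_l^2 - 1/n_u^2)
= 1.097e7 * (1/15^2 - 1/17^2)
= 1.097e7 * (0.004444 - 0.00346)
= 1.097e7 * 0.000984
= 1.0797e+04 /m
lambda = 1 / 1.0797e+04 = 92617.6504 nm

92617.6504


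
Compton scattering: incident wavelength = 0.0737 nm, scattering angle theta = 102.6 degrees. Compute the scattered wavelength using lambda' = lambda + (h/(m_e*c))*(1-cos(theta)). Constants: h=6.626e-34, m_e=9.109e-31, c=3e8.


Compton wavelength: h/(m_e*c) = 2.4247e-12 m
d_lambda = 2.4247e-12 * (1 - cos(102.6 deg))
= 2.4247e-12 * 1.218143
= 2.9536e-12 m = 0.002954 nm
lambda' = 0.0737 + 0.002954
= 0.076654 nm

0.076654


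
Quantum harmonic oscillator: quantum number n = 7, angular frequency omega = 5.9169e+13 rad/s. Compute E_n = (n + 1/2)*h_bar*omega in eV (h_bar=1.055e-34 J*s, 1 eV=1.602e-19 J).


E = (n + 1/2) * h_bar * omega
= (7 + 0.5) * 1.055e-34 * 5.9169e+13
= 7.5 * 6.2423e-21
= 4.6817e-20 J
= 0.2922 eV

0.2922


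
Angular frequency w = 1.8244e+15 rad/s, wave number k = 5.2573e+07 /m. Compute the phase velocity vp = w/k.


vp = w / k
= 1.8244e+15 / 5.2573e+07
= 3.4702e+07 m/s

3.4702e+07


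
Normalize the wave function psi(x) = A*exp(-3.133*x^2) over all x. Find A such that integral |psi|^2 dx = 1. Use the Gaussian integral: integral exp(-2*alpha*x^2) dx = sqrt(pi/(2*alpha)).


integral |psi|^2 dx = A^2 * sqrt(pi/(2*alpha)) = 1
A^2 = sqrt(2*alpha/pi)
= sqrt(2 * 3.133 / pi)
= 1.412278
A = sqrt(1.412278)
= 1.1884

1.1884


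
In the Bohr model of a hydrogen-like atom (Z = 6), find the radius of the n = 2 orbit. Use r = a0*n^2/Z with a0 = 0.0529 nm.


r = a0 * n^2 / Z
= 0.0529 * 2^2 / 6
= 0.0529 * 4 / 6
= 0.0353 nm

0.0353


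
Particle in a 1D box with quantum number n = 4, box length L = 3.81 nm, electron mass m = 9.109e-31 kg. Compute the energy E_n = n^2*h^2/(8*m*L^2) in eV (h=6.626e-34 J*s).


E = n^2 * h^2 / (8 * m * L^2)
= 4^2 * (6.626e-34)^2 / (8 * 9.109e-31 * (3.81e-9)^2)
= 16 * 4.3904e-67 / (8 * 9.109e-31 * 1.4516e-17)
= 6.6407e-20 J
= 0.4145 eV

0.4145


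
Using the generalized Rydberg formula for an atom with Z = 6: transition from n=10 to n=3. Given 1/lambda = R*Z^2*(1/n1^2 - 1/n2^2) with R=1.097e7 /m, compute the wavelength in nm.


1/lambda = R * Z^2 * (1/n1^2 - 1/n2^2)
= 1.097e7 * 6^2 * (1/3^2 - 1/10^2)
= 1.097e7 * 36 * (0.111111 - 0.01)
= 3.9931e+07 /m
lambda = 1 / 3.9931e+07
= 25.0433 nm

25.0433


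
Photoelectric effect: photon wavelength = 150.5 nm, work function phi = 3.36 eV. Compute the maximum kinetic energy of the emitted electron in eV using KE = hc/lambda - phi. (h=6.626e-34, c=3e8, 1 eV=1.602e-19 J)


E_photon = hc / lambda
= (6.626e-34)(3e8) / (150.5e-9)
= 1.3208e-18 J
= 8.2447 eV
KE = E_photon - phi
= 8.2447 - 3.36
= 4.8847 eV

4.8847


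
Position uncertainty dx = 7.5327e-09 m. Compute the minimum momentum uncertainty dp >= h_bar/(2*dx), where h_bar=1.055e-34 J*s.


dp = h_bar / (2 * dx)
= 1.055e-34 / (2 * 7.5327e-09)
= 1.055e-34 / 1.5065e-08
= 7.0028e-27 kg*m/s

7.0028e-27


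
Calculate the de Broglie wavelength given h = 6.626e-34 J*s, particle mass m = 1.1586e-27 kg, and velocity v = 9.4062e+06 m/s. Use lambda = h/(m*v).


lambda = h / (m * v)
= 6.626e-34 / (1.1586e-27 * 9.4062e+06)
= 6.626e-34 / 1.0898e-20
= 6.0800e-14 m

6.0800e-14


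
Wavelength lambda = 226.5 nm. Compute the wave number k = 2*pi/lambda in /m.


k = 2 * pi / lambda
= 6.2832 / (226.5e-9)
= 6.2832 / 2.2650e-07
= 2.7740e+07 /m

2.7740e+07


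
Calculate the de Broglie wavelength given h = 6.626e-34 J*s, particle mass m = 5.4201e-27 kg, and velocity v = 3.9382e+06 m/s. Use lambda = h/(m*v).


lambda = h / (m * v)
= 6.626e-34 / (5.4201e-27 * 3.9382e+06)
= 6.626e-34 / 2.1345e-20
= 3.1042e-14 m

3.1042e-14


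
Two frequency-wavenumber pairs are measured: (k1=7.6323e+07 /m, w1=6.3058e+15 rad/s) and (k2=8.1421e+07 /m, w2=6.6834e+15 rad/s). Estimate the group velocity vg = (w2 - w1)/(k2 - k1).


vg = (w2 - w1) / (k2 - k1)
= (6.6834e+15 - 6.3058e+15) / (8.1421e+07 - 7.6323e+07)
= 3.7760e+14 / 5.0980e+06
= 7.4068e+07 m/s

7.4068e+07


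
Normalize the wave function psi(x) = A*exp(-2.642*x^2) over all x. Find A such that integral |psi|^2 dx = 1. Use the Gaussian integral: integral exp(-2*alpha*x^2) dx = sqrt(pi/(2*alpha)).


integral |psi|^2 dx = A^2 * sqrt(pi/(2*alpha)) = 1
A^2 = sqrt(2*alpha/pi)
= sqrt(2 * 2.642 / pi)
= 1.2969
A = sqrt(1.2969)
= 1.1388

1.1388


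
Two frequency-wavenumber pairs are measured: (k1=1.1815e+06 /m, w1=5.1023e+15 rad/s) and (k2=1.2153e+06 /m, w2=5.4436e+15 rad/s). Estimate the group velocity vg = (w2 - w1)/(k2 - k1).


vg = (w2 - w1) / (k2 - k1)
= (5.4436e+15 - 5.1023e+15) / (1.2153e+06 - 1.1815e+06)
= 3.4130e+14 / 3.3800e+04
= 1.0098e+10 m/s

1.0098e+10
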